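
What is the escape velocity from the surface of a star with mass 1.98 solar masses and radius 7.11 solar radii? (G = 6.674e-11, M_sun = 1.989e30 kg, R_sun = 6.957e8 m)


M = 1.98 * 1.989e30 kg = 3.93822e+30 kg; R = 7.11 * 6.957e8 m = 4.946427e+09 m. v_esc = sqrt(2GM/R) = sqrt(2 * 6.674e-11 * 3.93822e+30 / 4.946427e+09) = 325996.0093

325996.0093 m/s


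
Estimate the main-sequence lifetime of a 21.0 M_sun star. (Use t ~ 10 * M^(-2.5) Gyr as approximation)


t = 10 * M^(-2.5) = 10 * 21.0^(-2.5) = 0.0049

0.0049 Gyr


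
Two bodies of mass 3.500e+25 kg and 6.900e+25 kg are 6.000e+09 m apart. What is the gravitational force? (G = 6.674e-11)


F = G*m1*m2/r^2 = 6.674e-11 * 3.500e+25 * 6.900e+25 / (6.000e+09)^2 = 6.674e-11 * 2.415e+51 / 3.600e+19 = 4.477e+21

4.477e+21 N


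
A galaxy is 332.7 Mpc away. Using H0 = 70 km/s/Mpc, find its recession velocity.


v = H0 * d = 70 * 332.7 = 23289.0

23289.0 km/s


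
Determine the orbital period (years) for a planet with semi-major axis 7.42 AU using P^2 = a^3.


P = a^(3/2) = 7.42^1.5 = 20.2118

20.2118 years


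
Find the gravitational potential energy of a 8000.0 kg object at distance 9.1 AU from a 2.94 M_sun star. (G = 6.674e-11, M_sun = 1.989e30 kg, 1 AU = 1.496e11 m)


M = 2.94 * 1.989e30 kg = 5.84766e+30 kg; r = 9.1 AU * 1.496e11 m/AU = 1.36136e+12 m. U = -GM*m/r = -(6.674e-11 * 5.84766e+30 * 8000.0) / 1.36136e+12 = -2.293e+12

-2.293e+12 J


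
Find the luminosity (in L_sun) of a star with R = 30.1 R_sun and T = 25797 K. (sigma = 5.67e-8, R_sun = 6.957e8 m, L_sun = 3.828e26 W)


R = 30.1 * 6.957e8 m = 2.094057e+10 m. L = 4*pi*R^2*sigma*T^4 = 4*pi*(2.094057e+10)^2 * 5.67e-8 * 25797^4 = 1.383715276e+32 W. L/L_sun = 1.383715276e+32 / 3.828e26 = 361472.1202

361472.1202 L_sun


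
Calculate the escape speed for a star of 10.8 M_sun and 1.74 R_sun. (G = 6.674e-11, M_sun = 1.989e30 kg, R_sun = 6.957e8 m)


M = 10.8 * 1.989e30 kg = 2.14812e+31 kg; R = 1.74 * 6.957e8 m = 1.210518e+09 m. v_esc = sqrt(2GM/R) = sqrt(2 * 6.674e-11 * 2.14812e+31 / 1.210518e+09) = 1.539e+06

1.539e+06 m/s


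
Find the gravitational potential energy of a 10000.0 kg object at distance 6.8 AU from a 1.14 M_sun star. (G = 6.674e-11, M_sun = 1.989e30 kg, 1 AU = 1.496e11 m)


M = 1.14 * 1.989e30 kg = 2.26746e+30 kg; r = 6.8 AU * 1.496e11 m/AU = 1.01728e+12 m. U = -GM*m/r = -(6.674e-11 * 2.26746e+30 * 10000.0) / 1.01728e+12 = -1.488e+12

-1.488e+12 J


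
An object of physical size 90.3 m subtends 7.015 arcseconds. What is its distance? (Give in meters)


D = size / theta_rad, theta_rad = 7.015 * pi/(180*3600) = 3.401e-05, D = 2.655e+06

2.655e+06 m


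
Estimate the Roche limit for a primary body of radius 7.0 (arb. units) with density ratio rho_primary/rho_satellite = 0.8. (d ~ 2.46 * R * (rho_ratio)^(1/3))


d_Roche = 2.46 * 7.0 * 0.8^(1/3) = 15.9856

15.9856


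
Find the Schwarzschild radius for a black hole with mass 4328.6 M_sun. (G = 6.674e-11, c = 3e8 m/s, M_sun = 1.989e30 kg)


M = 4328.6 * 1.989e30 kg = 8.6095854e+33 kg. rs = 2GM/c^2 = 2 * 6.674e-11 * 8.6095854e+33 / (3e8)^2 = 1.277e+07

1.277e+07 m


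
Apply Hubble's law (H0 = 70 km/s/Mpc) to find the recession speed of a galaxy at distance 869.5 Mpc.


v = H0 * d = 70 * 869.5 = 60865.0

60865.0 km/s


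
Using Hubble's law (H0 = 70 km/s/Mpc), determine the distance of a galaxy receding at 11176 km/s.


d = v / H0 = 11176 / 70 = 159.6571

159.6571 Mpc


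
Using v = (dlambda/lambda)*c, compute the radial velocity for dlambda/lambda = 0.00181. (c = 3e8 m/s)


v = (dlambda/lambda) * c = 0.00181 * 3e8 = 543000.0

543000.0 m/s


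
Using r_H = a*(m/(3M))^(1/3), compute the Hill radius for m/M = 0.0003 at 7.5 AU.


r_H = a * (m/3M)^(1/3) = 7.5 * (0.0003/3)^(1/3) = 0.3481

0.3481 AU


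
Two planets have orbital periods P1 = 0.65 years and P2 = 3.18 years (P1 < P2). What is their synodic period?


1/P_syn = |1/P1 - 1/P2| = |1/0.65 - 1/3.18| => P_syn = 0.817

0.817 years


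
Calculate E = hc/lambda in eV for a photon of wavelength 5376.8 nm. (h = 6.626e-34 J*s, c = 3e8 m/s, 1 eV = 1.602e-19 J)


E = hc/lambda = 6.626e-34 * 3e8 / 5.377e-06 = 3.697e-20 J = 0.2308 eV

0.2308 eV


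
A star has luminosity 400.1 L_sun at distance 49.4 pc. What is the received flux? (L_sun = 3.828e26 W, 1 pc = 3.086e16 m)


F = L / (4*pi*d^2) = 1.532e+29 / (4*pi*(1.524e+18)^2) = 5.244e-09

5.244e-09 W/m^2


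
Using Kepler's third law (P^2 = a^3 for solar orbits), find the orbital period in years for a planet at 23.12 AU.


P = a^(3/2) = 23.12^1.5 = 111.1685

111.1685 years


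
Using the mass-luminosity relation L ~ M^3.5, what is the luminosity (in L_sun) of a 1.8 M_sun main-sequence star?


L/L_sun = (M/M_sun)^3.5 = 1.8^3.5 = 7.8244

7.8244 L_sun


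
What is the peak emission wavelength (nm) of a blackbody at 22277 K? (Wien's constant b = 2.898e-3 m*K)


lam_max = b / T = 2.898e-3 / 22277 = 1.301e-07 m = 130.0893 nm

130.0893 nm


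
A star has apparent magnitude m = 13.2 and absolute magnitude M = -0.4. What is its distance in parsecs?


d = 10^((m - M + 5)/5) = 10^((13.2 - -0.4 + 5)/5) = 5248.0746

5248.0746 pc


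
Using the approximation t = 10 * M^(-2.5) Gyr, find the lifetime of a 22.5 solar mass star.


t = 10 * M^(-2.5) = 10 * 22.5^(-2.5) = 0.0042

0.0042 Gyr


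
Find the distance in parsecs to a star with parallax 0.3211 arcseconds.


d = 1/p = 1/0.3211 = 3.1143

3.1143 pc


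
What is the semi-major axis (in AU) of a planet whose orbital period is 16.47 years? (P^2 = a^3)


a = P^(2/3) = 16.47^(2/3) = 6.4733

6.4733 AU


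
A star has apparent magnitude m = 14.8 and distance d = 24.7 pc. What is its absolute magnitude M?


M = m - 5*log10(d) + 5 = 14.8 - 5*log10(24.7) + 5 = 12.8365

12.8365


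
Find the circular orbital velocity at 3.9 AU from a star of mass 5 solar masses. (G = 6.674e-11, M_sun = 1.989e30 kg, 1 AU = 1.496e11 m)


v = sqrt(GM/r) = sqrt(6.674e-11 * 9.945e+30 / 5.834e+11) = 33728.5285

33728.5285 m/s


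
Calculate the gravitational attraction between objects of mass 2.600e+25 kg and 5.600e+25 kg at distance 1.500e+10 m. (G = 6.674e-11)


F = G*m1*m2/r^2 = 6.674e-11 * 2.600e+25 * 5.600e+25 / (1.500e+10)^2 = 6.674e-11 * 1.456e+51 / 2.250e+20 = 4.319e+20

4.319e+20 N


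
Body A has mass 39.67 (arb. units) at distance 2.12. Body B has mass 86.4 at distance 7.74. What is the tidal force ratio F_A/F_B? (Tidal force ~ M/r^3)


Ratio = (M1/r1^3) / (M2/r2^3) = (39.67/2.12^3) / (86.4/7.74^3) = 22.3441

22.3441


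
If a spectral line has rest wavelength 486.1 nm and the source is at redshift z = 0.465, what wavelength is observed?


lam_obs = lam_emit * (1 + z) = 486.1 * (1 + 0.465) = 712.1365

712.1365 nm


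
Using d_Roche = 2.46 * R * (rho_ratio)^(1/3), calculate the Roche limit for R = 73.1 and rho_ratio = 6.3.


d_Roche = 2.46 * 73.1 * 6.3^(1/3) = 332.1233

332.1233


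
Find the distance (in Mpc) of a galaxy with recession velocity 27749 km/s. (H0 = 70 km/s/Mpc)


d = v / H0 = 27749 / 70 = 396.4143

396.4143 Mpc


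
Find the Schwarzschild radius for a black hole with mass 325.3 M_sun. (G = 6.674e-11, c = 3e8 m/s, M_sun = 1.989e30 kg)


M = 325.3 * 1.989e30 kg = 6.470217e+32 kg. rs = 2GM/c^2 = 2 * 6.674e-11 * 6.470217e+32 / (3e8)^2 = 959605.0724

959605.0724 m


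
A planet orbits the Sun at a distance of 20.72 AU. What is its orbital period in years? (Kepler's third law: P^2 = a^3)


P = a^(3/2) = 20.72^1.5 = 94.3158

94.3158 years


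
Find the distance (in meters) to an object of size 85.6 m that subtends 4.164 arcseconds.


D = size / theta_rad, theta_rad = 4.164 * pi/(180*3600) = 2.019e-05, D = 4.240e+06

4.240e+06 m


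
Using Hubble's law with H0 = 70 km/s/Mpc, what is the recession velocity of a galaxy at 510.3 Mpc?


v = H0 * d = 70 * 510.3 = 35721.0

35721.0 km/s


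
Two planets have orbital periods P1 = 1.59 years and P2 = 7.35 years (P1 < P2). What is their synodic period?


1/P_syn = |1/P1 - 1/P2| = |1/1.59 - 1/7.35| => P_syn = 2.0289

2.0289 years


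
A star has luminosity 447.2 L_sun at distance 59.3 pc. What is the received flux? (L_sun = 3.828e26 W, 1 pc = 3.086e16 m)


F = L / (4*pi*d^2) = 1.712e+29 / (4*pi*(1.830e+18)^2) = 4.068e-09

4.068e-09 W/m^2


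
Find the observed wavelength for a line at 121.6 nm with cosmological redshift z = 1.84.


lam_obs = lam_emit * (1 + z) = 121.6 * (1 + 1.84) = 345.344

345.344 nm


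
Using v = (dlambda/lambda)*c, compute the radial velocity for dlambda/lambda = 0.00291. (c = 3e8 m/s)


v = (dlambda/lambda) * c = 0.00291 * 3e8 = 873000.0

873000.0 m/s


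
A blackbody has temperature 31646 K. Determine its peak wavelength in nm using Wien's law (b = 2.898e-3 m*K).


lam_max = b / T = 2.898e-3 / 31646 = 9.158e-08 m = 91.5756 nm

91.5756 nm


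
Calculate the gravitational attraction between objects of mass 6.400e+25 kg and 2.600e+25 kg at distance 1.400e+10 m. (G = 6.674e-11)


F = G*m1*m2/r^2 = 6.674e-11 * 6.400e+25 * 2.600e+25 / (1.400e+10)^2 = 6.674e-11 * 1.664e+51 / 1.960e+20 = 5.666e+20

5.666e+20 N


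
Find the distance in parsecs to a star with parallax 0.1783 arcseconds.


d = 1/p = 1/0.1783 = 5.6085

5.6085 pc


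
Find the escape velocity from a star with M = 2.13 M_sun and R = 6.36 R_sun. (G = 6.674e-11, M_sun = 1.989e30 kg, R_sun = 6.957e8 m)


M = 2.13 * 1.989e30 kg = 4.23657e+30 kg; R = 6.36 * 6.957e8 m = 4.424652e+09 m. v_esc = sqrt(2GM/R) = sqrt(2 * 6.674e-11 * 4.23657e+30 / 4.424652e+09) = 357499.742

357499.742 m/s


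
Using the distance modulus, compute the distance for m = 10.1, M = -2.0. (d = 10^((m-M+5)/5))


d = 10^((m - M + 5)/5) = 10^((10.1 - -2.0 + 5)/5) = 2630.268

2630.268 pc


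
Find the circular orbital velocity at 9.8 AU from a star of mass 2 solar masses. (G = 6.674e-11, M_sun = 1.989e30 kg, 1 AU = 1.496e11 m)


v = sqrt(GM/r) = sqrt(6.674e-11 * 3.978e+30 / 1.466e+12) = 13456.9505

13456.9505 m/s


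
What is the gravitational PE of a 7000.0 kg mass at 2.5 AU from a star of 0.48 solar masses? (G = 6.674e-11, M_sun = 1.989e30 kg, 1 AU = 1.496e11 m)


M = 0.48 * 1.989e30 kg = 9.5472e+29 kg; r = 2.5 AU * 1.496e11 m/AU = 3.74e+11 m. U = -GM*m/r = -(6.674e-11 * 9.5472e+29 * 7000.0) / 3.74e+11 = -1.193e+12

-1.193e+12 J


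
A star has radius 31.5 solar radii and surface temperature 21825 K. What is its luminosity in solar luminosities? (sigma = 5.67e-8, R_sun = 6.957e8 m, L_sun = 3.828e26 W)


R = 31.5 * 6.957e8 m = 2.191455e+10 m. L = 4*pi*R^2*sigma*T^4 = 4*pi*(2.191455e+10)^2 * 5.67e-8 * 21825^4 = 7.763812649e+31 W. L/L_sun = 7.763812649e+31 / 3.828e26 = 202816.4224

202816.4224 L_sun


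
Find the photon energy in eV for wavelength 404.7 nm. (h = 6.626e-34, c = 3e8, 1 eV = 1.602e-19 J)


E = hc/lambda = 6.626e-34 * 3e8 / 4.047e-07 = 4.912e-19 J = 3.066 eV

3.066 eV


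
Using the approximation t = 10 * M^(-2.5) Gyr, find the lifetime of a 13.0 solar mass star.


t = 10 * M^(-2.5) = 10 * 13.0^(-2.5) = 0.0164

0.0164 Gyr


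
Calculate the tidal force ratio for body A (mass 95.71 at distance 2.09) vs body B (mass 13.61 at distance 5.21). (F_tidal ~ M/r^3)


Ratio = (M1/r1^3) / (M2/r2^3) = (95.71/2.09^3) / (13.61/5.21^3) = 108.9365

108.9365


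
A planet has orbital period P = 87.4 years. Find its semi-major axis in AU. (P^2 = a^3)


a = P^(2/3) = 87.4^(2/3) = 19.6943

19.6943 AU


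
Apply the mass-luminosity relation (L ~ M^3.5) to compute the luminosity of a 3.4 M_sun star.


L/L_sun = (M/M_sun)^3.5 = 3.4^3.5 = 72.473

72.473 L_sun


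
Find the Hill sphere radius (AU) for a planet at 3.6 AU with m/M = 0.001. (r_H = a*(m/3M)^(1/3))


r_H = a * (m/3M)^(1/3) = 3.6 * (0.001/3)^(1/3) = 0.2496

0.2496 AU


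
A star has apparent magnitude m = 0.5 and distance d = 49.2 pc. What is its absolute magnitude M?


M = m - 5*log10(d) + 5 = 0.5 - 5*log10(49.2) + 5 = -2.9598

-2.9598


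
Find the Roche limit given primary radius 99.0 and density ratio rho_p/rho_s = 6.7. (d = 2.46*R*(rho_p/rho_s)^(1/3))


d_Roche = 2.46 * 99.0 * 6.7^(1/3) = 459.1225

459.1225


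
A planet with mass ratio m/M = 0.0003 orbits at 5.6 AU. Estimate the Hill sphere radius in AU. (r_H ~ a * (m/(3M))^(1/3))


r_H = a * (m/3M)^(1/3) = 5.6 * (0.0003/3)^(1/3) = 0.2599

0.2599 AU


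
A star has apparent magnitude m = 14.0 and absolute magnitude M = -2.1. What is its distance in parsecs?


d = 10^((m - M + 5)/5) = 10^((14.0 - -2.1 + 5)/5) = 16595.8691

16595.8691 pc


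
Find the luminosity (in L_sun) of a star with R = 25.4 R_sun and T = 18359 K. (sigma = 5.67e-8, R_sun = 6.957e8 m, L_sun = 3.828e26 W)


R = 25.4 * 6.957e8 m = 1.767078e+10 m. L = 4*pi*R^2*sigma*T^4 = 4*pi*(1.767078e+10)^2 * 5.67e-8 * 18359^4 = 2.527554043e+31 W. L/L_sun = 2.527554043e+31 / 3.828e26 = 66028.0575

66028.0575 L_sun


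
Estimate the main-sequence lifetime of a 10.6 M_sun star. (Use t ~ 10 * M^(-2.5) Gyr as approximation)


t = 10 * M^(-2.5) = 10 * 10.6^(-2.5) = 0.0273

0.0273 Gyr


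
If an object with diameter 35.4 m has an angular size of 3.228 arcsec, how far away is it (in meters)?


D = size / theta_rad, theta_rad = 3.228 * pi/(180*3600) = 1.565e-05, D = 2.262e+06

2.262e+06 m


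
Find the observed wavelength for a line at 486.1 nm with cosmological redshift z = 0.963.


lam_obs = lam_emit * (1 + z) = 486.1 * (1 + 0.963) = 954.2143

954.2143 nm


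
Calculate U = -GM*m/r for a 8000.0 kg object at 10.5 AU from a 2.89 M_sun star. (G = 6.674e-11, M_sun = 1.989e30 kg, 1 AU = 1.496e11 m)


M = 2.89 * 1.989e30 kg = 5.74821e+30 kg; r = 10.5 AU * 1.496e11 m/AU = 1.5708e+12 m. U = -GM*m/r = -(6.674e-11 * 5.74821e+30 * 8000.0) / 1.5708e+12 = -1.954e+12

-1.954e+12 J


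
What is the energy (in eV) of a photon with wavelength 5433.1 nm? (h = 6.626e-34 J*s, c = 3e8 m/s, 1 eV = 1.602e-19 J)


E = hc/lambda = 6.626e-34 * 3e8 / 5.433e-06 = 3.659e-20 J = 0.2284 eV

0.2284 eV


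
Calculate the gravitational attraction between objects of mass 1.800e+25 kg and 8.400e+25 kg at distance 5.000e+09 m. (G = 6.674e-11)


F = G*m1*m2/r^2 = 6.674e-11 * 1.800e+25 * 8.400e+25 / (5.000e+09)^2 = 6.674e-11 * 1.512e+51 / 2.500e+19 = 4.036e+21

4.036e+21 N


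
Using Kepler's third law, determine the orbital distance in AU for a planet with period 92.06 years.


a = P^(2/3) = 92.06^(2/3) = 20.3883

20.3883 AU


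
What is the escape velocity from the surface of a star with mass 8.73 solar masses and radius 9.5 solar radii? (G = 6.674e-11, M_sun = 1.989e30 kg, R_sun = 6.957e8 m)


M = 8.73 * 1.989e30 kg = 1.736397e+31 kg; R = 9.5 * 6.957e8 m = 6.60915e+09 m. v_esc = sqrt(2GM/R) = sqrt(2 * 6.674e-11 * 1.736397e+31 / 6.60915e+09) = 592188.2801

592188.2801 m/s


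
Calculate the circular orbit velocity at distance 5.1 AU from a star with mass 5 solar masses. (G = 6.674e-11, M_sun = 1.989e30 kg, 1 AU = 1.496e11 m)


v = sqrt(GM/r) = sqrt(6.674e-11 * 9.945e+30 / 7.630e+11) = 29494.7426

29494.7426 m/s


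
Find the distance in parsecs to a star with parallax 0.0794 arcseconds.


d = 1/p = 1/0.0794 = 12.5945

12.5945 pc


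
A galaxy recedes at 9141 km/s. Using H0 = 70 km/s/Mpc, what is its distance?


d = v / H0 = 9141 / 70 = 130.5857

130.5857 Mpc


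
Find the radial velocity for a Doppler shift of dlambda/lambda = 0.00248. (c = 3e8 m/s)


v = (dlambda/lambda) * c = 0.00248 * 3e8 = 744000.0

744000.0 m/s


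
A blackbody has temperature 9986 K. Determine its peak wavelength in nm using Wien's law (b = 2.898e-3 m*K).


lam_max = b / T = 2.898e-3 / 9986 = 2.902e-07 m = 290.2063 nm

290.2063 nm


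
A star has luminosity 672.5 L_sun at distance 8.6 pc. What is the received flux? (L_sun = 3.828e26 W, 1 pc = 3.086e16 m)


F = L / (4*pi*d^2) = 2.574e+29 / (4*pi*(2.654e+17)^2) = 2.908e-07

2.908e-07 W/m^2


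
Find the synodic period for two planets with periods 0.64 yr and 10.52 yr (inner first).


1/P_syn = |1/P1 - 1/P2| = |1/0.64 - 1/10.52| => P_syn = 0.6815

0.6815 years


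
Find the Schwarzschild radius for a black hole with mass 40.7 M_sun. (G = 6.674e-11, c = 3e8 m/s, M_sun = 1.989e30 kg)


M = 40.7 * 1.989e30 kg = 8.09523e+31 kg. rs = 2GM/c^2 = 2 * 6.674e-11 * 8.09523e+31 / (3e8)^2 = 120061.2556

120061.2556 m


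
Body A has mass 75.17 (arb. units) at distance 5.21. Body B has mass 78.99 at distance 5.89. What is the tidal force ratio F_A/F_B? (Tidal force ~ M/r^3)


Ratio = (M1/r1^3) / (M2/r2^3) = (75.17/5.21^3) / (78.99/5.89^3) = 1.375

1.375


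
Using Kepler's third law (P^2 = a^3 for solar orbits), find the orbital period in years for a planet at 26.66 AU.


P = a^(3/2) = 26.66^1.5 = 137.6544

137.6544 years


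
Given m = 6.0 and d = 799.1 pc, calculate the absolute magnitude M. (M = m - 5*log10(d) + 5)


M = m - 5*log10(d) + 5 = 6.0 - 5*log10(799.1) + 5 = -3.513

-3.513


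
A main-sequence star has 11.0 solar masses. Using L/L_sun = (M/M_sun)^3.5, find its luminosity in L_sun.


L/L_sun = (M/M_sun)^3.5 = 11.0^3.5 = 4414.4276

4414.4276 L_sun


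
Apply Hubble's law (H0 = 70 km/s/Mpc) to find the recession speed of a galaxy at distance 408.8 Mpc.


v = H0 * d = 70 * 408.8 = 28616.0

28616.0 km/s


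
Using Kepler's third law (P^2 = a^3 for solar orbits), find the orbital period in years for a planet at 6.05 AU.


P = a^(3/2) = 6.05^1.5 = 14.881

14.881 years


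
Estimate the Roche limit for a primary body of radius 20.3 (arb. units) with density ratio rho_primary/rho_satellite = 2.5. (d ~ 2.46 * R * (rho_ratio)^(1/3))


d_Roche = 2.46 * 20.3 * 2.5^(1/3) = 67.7763

67.7763


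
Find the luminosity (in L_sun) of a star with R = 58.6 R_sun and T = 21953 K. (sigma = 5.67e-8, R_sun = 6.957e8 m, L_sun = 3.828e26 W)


R = 58.6 * 6.957e8 m = 4.076802e+10 m. L = 4*pi*R^2*sigma*T^4 = 4*pi*(4.076802e+10)^2 * 5.67e-8 * 21953^4 = 2.750474806e+32 W. L/L_sun = 2.750474806e+32 / 3.828e26 = 718514.8397

718514.8397 L_sun


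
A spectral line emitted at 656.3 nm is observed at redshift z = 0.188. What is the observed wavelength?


lam_obs = lam_emit * (1 + z) = 656.3 * (1 + 0.188) = 779.6844

779.6844 nm


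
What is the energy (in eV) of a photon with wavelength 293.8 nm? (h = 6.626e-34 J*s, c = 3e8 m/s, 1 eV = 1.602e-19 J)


E = hc/lambda = 6.626e-34 * 3e8 / 2.938e-07 = 6.766e-19 J = 4.2234 eV

4.2234 eV


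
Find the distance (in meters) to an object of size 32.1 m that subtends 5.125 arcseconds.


D = size / theta_rad, theta_rad = 5.125 * pi/(180*3600) = 2.485e-05, D = 1.292e+06

1.292e+06 m


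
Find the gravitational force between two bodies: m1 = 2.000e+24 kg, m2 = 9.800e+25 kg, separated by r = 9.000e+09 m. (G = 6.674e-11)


F = G*m1*m2/r^2 = 6.674e-11 * 2.000e+24 * 9.800e+25 / (9.000e+09)^2 = 6.674e-11 * 1.960e+50 / 8.100e+19 = 1.615e+20

1.615e+20 N


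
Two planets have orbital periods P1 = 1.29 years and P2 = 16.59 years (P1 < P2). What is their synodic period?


1/P_syn = |1/P1 - 1/P2| = |1/1.29 - 1/16.59| => P_syn = 1.3988

1.3988 years


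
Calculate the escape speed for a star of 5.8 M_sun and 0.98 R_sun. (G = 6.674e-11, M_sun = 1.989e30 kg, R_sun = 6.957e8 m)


M = 5.8 * 1.989e30 kg = 1.15362e+31 kg; R = 0.98 * 6.957e8 m = 6.81786e+08 m. v_esc = sqrt(2GM/R) = sqrt(2 * 6.674e-11 * 1.15362e+31 / 6.81786e+08) = 1.503e+06

1.503e+06 m/s


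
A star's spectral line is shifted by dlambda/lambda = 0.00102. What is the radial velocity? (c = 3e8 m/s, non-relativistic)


v = (dlambda/lambda) * c = 0.00102 * 3e8 = 306000.0

306000.0 m/s


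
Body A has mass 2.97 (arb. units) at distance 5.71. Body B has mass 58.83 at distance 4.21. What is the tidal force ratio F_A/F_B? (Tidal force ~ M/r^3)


Ratio = (M1/r1^3) / (M2/r2^3) = (2.97/5.71^3) / (58.83/4.21^3) = 0.0202

0.0202


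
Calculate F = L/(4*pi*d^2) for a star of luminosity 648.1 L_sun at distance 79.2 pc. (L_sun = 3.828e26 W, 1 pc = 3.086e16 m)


F = L / (4*pi*d^2) = 2.481e+29 / (4*pi*(2.444e+18)^2) = 3.305e-09

3.305e-09 W/m^2


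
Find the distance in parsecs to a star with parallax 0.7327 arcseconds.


d = 1/p = 1/0.7327 = 1.3648

1.3648 pc


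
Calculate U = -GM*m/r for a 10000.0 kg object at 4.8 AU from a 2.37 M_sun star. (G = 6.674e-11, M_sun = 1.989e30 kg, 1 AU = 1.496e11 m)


M = 2.37 * 1.989e30 kg = 4.71393e+30 kg; r = 4.8 AU * 1.496e11 m/AU = 7.1808e+11 m. U = -GM*m/r = -(6.674e-11 * 4.71393e+30 * 10000.0) / 7.1808e+11 = -4.381e+12

-4.381e+12 J


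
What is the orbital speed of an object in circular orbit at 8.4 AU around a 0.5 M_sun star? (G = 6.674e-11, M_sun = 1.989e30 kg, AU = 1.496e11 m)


v = sqrt(GM/r) = sqrt(6.674e-11 * 9.945e+29 / 1.257e+12) = 7267.5839

7267.5839 m/s


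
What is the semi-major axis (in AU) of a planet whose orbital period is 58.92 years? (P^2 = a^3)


a = P^(2/3) = 58.92^(2/3) = 15.1417

15.1417 AU


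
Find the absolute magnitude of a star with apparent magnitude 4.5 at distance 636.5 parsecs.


M = m - 5*log10(d) + 5 = 4.5 - 5*log10(636.5) + 5 = -4.519

-4.519


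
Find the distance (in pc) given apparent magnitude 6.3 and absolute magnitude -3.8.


d = 10^((m - M + 5)/5) = 10^((6.3 - -3.8 + 5)/5) = 1047.1285

1047.1285 pc


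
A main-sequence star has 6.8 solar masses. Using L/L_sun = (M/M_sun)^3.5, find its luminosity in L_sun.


L/L_sun = (M/M_sun)^3.5 = 6.8^3.5 = 819.9383

819.9383 L_sun


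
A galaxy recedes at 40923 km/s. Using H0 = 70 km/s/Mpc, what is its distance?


d = v / H0 = 40923 / 70 = 584.6143

584.6143 Mpc


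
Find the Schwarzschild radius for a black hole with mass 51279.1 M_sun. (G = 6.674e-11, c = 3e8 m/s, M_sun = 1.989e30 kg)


M = 51279.1 * 1.989e30 kg = 1.019941299e+35 kg. rs = 2GM/c^2 = 2 * 6.674e-11 * 1.019941299e+35 / (3e8)^2 = 1.513e+08

1.513e+08 m


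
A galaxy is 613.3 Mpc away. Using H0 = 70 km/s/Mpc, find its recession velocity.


v = H0 * d = 70 * 613.3 = 42931.0

42931.0 km/s


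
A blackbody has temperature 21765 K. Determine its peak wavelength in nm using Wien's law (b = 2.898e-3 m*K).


lam_max = b / T = 2.898e-3 / 21765 = 1.331e-07 m = 133.1496 nm

133.1496 nm


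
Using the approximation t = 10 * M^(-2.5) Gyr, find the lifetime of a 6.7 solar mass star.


t = 10 * M^(-2.5) = 10 * 6.7^(-2.5) = 0.0861

0.0861 Gyr


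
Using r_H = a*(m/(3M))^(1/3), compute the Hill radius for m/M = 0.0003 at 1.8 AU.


r_H = a * (m/3M)^(1/3) = 1.8 * (0.0003/3)^(1/3) = 0.0835

0.0835 AU


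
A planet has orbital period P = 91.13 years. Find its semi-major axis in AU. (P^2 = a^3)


a = P^(2/3) = 91.13^(2/3) = 20.2507

20.2507 AU


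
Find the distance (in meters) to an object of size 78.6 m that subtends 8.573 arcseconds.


D = size / theta_rad, theta_rad = 8.573 * pi/(180*3600) = 4.156e-05, D = 1.891e+06

1.891e+06 m


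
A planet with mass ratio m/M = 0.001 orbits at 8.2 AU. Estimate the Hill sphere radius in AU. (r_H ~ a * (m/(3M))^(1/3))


r_H = a * (m/3M)^(1/3) = 8.2 * (0.001/3)^(1/3) = 0.5686

0.5686 AU


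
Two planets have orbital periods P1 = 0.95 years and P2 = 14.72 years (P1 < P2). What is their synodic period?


1/P_syn = |1/P1 - 1/P2| = |1/0.95 - 1/14.72| => P_syn = 1.0155

1.0155 years


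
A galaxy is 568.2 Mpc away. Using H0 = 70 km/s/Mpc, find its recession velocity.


v = H0 * d = 70 * 568.2 = 39774.0

39774.0 km/s


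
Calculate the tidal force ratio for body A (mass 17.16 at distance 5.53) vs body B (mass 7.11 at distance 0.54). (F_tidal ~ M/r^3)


Ratio = (M1/r1^3) / (M2/r2^3) = (17.16/5.53^3) / (7.11/0.54^3) = 0.0022

0.0022


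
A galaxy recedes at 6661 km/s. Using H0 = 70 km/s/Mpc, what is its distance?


d = v / H0 = 6661 / 70 = 95.1571

95.1571 Mpc


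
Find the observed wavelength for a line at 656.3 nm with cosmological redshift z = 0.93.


lam_obs = lam_emit * (1 + z) = 656.3 * (1 + 0.93) = 1266.659

1266.659 nm


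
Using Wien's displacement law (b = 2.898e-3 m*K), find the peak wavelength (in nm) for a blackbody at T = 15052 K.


lam_max = b / T = 2.898e-3 / 15052 = 1.925e-07 m = 192.5326 nm

192.5326 nm


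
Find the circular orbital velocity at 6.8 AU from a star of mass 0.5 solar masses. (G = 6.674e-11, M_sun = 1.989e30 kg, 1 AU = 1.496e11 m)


v = sqrt(GM/r) = sqrt(6.674e-11 * 9.945e+29 / 1.017e+12) = 8077.4679

8077.4679 m/s


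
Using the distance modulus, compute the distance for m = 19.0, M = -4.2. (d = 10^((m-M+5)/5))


d = 10^((m - M + 5)/5) = 10^((19.0 - -4.2 + 5)/5) = 436515.8322

436515.8322 pc


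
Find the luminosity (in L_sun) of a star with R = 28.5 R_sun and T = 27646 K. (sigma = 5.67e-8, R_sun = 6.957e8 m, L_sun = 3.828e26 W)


R = 28.5 * 6.957e8 m = 1.982745e+10 m. L = 4*pi*R^2*sigma*T^4 = 4*pi*(1.982745e+10)^2 * 5.67e-8 * 27646^4 = 1.636273377e+32 W. L/L_sun = 1.636273377e+32 / 3.828e26 = 427448.6357

427448.6357 L_sun


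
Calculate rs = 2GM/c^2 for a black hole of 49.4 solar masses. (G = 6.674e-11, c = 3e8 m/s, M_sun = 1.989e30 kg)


M = 49.4 * 1.989e30 kg = 9.82566e+31 kg. rs = 2GM/c^2 = 2 * 6.674e-11 * 9.82566e+31 / (3e8)^2 = 145725.4552

145725.4552 m


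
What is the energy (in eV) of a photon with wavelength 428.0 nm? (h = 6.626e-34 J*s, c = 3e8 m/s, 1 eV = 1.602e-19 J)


E = hc/lambda = 6.626e-34 * 3e8 / 4.280e-07 = 4.644e-19 J = 2.8991 eV

2.8991 eV


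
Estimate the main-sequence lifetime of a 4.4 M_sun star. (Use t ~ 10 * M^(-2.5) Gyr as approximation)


t = 10 * M^(-2.5) = 10 * 4.4^(-2.5) = 0.2462

0.2462 Gyr


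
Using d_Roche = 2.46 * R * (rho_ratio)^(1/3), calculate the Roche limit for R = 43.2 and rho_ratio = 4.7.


d_Roche = 2.46 * 43.2 * 4.7^(1/3) = 178.0129

178.0129


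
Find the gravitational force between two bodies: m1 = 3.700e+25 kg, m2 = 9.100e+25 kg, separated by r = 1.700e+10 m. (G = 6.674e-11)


F = G*m1*m2/r^2 = 6.674e-11 * 3.700e+25 * 9.100e+25 / (1.700e+10)^2 = 6.674e-11 * 3.367e+51 / 2.890e+20 = 7.776e+20

7.776e+20 N


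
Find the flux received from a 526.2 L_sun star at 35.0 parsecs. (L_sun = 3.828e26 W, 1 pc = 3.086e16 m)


F = L / (4*pi*d^2) = 2.014e+29 / (4*pi*(1.080e+18)^2) = 1.374e-08

1.374e-08 W/m^2


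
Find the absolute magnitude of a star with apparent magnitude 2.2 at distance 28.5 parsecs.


M = m - 5*log10(d) + 5 = 2.2 - 5*log10(28.5) + 5 = -0.0742

-0.0742


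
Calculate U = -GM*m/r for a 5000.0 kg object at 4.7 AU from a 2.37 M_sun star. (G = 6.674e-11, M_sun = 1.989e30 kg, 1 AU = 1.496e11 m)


M = 2.37 * 1.989e30 kg = 4.71393e+30 kg; r = 4.7 AU * 1.496e11 m/AU = 7.0312e+11 m. U = -GM*m/r = -(6.674e-11 * 4.71393e+30 * 5000.0) / 7.0312e+11 = -2.237e+12

-2.237e+12 J


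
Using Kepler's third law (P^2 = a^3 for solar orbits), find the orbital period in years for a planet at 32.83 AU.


P = a^(3/2) = 32.83^1.5 = 188.1076

188.1076 years


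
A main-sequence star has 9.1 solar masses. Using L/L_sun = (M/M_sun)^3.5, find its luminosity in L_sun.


L/L_sun = (M/M_sun)^3.5 = 9.1^3.5 = 2273.2378

2273.2378 L_sun


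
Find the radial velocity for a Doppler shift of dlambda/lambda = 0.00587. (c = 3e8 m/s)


v = (dlambda/lambda) * c = 0.00587 * 3e8 = 1.761e+06

1.761e+06 m/s


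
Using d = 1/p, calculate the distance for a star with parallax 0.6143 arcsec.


d = 1/p = 1/0.6143 = 1.6279

1.6279 pc


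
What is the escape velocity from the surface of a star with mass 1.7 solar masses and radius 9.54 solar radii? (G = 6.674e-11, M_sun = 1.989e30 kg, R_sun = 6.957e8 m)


M = 1.7 * 1.989e30 kg = 3.3813e+30 kg; R = 9.54 * 6.957e8 m = 6.636978e+09 m. v_esc = sqrt(2GM/R) = sqrt(2 * 6.674e-11 * 3.3813e+30 / 6.636978e+09) = 260774.2843

260774.2843 m/s


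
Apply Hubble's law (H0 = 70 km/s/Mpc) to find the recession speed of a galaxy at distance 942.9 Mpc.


v = H0 * d = 70 * 942.9 = 66003.0

66003.0 km/s


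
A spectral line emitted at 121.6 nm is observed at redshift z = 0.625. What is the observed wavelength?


lam_obs = lam_emit * (1 + z) = 121.6 * (1 + 0.625) = 197.6

197.6 nm


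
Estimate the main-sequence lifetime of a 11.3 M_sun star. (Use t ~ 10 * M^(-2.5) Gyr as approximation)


t = 10 * M^(-2.5) = 10 * 11.3^(-2.5) = 0.0233

0.0233 Gyr


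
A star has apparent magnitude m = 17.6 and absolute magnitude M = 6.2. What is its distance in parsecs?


d = 10^((m - M + 5)/5) = 10^((17.6 - 6.2 + 5)/5) = 1905.4607

1905.4607 pc


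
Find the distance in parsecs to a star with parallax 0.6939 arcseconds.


d = 1/p = 1/0.6939 = 1.4411

1.4411 pc


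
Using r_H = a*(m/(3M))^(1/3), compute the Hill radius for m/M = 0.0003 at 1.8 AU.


r_H = a * (m/3M)^(1/3) = 1.8 * (0.0003/3)^(1/3) = 0.0835

0.0835 AU


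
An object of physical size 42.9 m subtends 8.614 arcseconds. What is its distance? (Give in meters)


D = size / theta_rad, theta_rad = 8.614 * pi/(180*3600) = 4.176e-05, D = 1.027e+06

1.027e+06 m


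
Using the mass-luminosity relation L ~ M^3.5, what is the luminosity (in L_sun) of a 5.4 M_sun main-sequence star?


L/L_sun = (M/M_sun)^3.5 = 5.4^3.5 = 365.9133

365.9133 L_sun


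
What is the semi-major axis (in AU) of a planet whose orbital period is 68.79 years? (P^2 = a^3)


a = P^(2/3) = 68.79^(2/3) = 16.7887

16.7887 AU


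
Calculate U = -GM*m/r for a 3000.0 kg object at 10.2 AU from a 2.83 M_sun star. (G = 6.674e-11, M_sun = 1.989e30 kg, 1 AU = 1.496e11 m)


M = 2.83 * 1.989e30 kg = 5.62887e+30 kg; r = 10.2 AU * 1.496e11 m/AU = 1.52592e+12 m. U = -GM*m/r = -(6.674e-11 * 5.62887e+30 * 3000.0) / 1.52592e+12 = -7.386e+11

-7.386e+11 J


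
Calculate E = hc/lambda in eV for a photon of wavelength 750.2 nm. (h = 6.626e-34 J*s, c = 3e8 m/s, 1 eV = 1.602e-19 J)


E = hc/lambda = 6.626e-34 * 3e8 / 7.502e-07 = 2.650e-19 J = 1.654 eV

1.654 eV


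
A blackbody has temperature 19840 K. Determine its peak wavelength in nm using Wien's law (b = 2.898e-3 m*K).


lam_max = b / T = 2.898e-3 / 19840 = 1.461e-07 m = 146.0685 nm

146.0685 nm


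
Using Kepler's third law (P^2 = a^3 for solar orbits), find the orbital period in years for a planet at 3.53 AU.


P = a^(3/2) = 3.53^1.5 = 6.6323

6.6323 years


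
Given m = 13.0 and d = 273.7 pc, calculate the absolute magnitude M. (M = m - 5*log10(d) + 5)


M = m - 5*log10(d) + 5 = 13.0 - 5*log10(273.7) + 5 = 5.8136

5.8136


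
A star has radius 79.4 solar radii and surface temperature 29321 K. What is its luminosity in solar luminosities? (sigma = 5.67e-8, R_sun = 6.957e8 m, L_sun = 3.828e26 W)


R = 79.4 * 6.957e8 m = 5.523858e+10 m. L = 4*pi*R^2*sigma*T^4 = 4*pi*(5.523858e+10)^2 * 5.67e-8 * 29321^4 = 1.606915524e+33 W. L/L_sun = 1.606915524e+33 / 3.828e26 = 4.198e+06

4.198e+06 L_sun


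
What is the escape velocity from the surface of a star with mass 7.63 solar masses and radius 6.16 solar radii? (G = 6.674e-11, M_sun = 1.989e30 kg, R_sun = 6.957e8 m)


M = 7.63 * 1.989e30 kg = 1.517607e+31 kg; R = 6.16 * 6.957e8 m = 4.285512e+09 m. v_esc = sqrt(2GM/R) = sqrt(2 * 6.674e-11 * 1.517607e+31 / 4.285512e+09) = 687521.6867

687521.6867 m/s


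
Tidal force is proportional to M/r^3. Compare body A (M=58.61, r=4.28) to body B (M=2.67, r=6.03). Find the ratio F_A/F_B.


Ratio = (M1/r1^3) / (M2/r2^3) = (58.61/4.28^3) / (2.67/6.03^3) = 61.3877

61.3877


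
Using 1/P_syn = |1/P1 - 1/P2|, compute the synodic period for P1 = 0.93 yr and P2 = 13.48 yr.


1/P_syn = |1/P1 - 1/P2| = |1/0.93 - 1/13.48| => P_syn = 0.9989

0.9989 years


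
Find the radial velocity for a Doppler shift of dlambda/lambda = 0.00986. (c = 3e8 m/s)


v = (dlambda/lambda) * c = 0.00986 * 3e8 = 2.958e+06

2.958e+06 m/s


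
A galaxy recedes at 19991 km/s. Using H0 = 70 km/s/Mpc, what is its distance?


d = v / H0 = 19991 / 70 = 285.5857

285.5857 Mpc


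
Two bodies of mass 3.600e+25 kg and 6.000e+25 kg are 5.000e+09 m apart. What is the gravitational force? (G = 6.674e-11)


F = G*m1*m2/r^2 = 6.674e-11 * 3.600e+25 * 6.000e+25 / (5.000e+09)^2 = 6.674e-11 * 2.160e+51 / 2.500e+19 = 5.766e+21

5.766e+21 N


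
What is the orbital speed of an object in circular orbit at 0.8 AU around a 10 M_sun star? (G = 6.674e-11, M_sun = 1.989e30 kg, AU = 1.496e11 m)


v = sqrt(GM/r) = sqrt(6.674e-11 * 1.989e+31 / 1.197e+11) = 105317.2966

105317.2966 m/s


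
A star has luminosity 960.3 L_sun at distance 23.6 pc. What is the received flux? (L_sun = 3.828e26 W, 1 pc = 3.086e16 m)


F = L / (4*pi*d^2) = 3.676e+29 / (4*pi*(7.283e+17)^2) = 5.515e-08

5.515e-08 W/m^2


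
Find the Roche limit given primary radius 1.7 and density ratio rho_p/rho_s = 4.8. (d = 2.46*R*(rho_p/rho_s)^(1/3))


d_Roche = 2.46 * 1.7 * 4.8^(1/3) = 7.0545

7.0545


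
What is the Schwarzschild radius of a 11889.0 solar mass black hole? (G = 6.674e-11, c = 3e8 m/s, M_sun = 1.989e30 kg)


M = 11889.0 * 1.989e30 kg = 2.3647221e+34 kg. rs = 2GM/c^2 = 2 * 6.674e-11 * 2.3647221e+34 / (3e8)^2 = 3.507e+07

3.507e+07 m


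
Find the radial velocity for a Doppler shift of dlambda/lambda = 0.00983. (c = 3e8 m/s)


v = (dlambda/lambda) * c = 0.00983 * 3e8 = 2.949e+06

2.949e+06 m/s


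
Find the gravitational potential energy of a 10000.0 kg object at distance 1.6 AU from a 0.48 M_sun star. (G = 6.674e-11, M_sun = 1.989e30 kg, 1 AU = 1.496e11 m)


M = 0.48 * 1.989e30 kg = 9.5472e+29 kg; r = 1.6 AU * 1.496e11 m/AU = 2.3936e+11 m. U = -GM*m/r = -(6.674e-11 * 9.5472e+29 * 10000.0) / 2.3936e+11 = -2.662e+12

-2.662e+12 J


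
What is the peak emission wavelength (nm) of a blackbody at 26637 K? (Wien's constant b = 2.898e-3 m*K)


lam_max = b / T = 2.898e-3 / 26637 = 1.088e-07 m = 108.796 nm

108.796 nm


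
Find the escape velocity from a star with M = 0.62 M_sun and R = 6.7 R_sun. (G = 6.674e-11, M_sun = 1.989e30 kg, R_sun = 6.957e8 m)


M = 0.62 * 1.989e30 kg = 1.23318e+30 kg; R = 6.7 * 6.957e8 m = 4.66119e+09 m. v_esc = sqrt(2GM/R) = sqrt(2 * 6.674e-11 * 1.23318e+30 / 4.66119e+09) = 187919.9691

187919.9691 m/s


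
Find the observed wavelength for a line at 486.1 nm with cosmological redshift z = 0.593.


lam_obs = lam_emit * (1 + z) = 486.1 * (1 + 0.593) = 774.3573

774.3573 nm


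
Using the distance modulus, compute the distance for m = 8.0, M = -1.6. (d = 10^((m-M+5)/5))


d = 10^((m - M + 5)/5) = 10^((8.0 - -1.6 + 5)/5) = 831.7638

831.7638 pc


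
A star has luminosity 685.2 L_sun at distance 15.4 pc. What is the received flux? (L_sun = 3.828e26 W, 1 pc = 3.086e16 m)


F = L / (4*pi*d^2) = 2.623e+29 / (4*pi*(4.752e+17)^2) = 9.242e-08

9.242e-08 W/m^2


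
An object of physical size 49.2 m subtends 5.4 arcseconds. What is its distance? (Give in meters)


D = size / theta_rad, theta_rad = 5.4 * pi/(180*3600) = 2.618e-05, D = 1.879e+06

1.879e+06 m


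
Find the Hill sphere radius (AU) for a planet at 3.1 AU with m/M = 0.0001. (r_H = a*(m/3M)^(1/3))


r_H = a * (m/3M)^(1/3) = 3.1 * (0.0001/3)^(1/3) = 0.0998

0.0998 AU


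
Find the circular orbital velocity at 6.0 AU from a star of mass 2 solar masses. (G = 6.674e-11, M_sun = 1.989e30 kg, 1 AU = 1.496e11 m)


v = sqrt(GM/r) = sqrt(6.674e-11 * 3.978e+30 / 8.976e+11) = 17198.2425

17198.2425 m/s


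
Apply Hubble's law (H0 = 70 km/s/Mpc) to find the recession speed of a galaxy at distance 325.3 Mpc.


v = H0 * d = 70 * 325.3 = 22771.0

22771.0 km/s


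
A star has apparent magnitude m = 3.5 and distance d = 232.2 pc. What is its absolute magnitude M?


M = m - 5*log10(d) + 5 = 3.5 - 5*log10(232.2) + 5 = -3.3293

-3.3293


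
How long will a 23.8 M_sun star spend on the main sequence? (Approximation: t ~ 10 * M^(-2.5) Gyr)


t = 10 * M^(-2.5) = 10 * 23.8^(-2.5) = 0.0036

0.0036 Gyr


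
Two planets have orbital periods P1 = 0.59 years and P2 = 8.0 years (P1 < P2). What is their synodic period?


1/P_syn = |1/P1 - 1/P2| = |1/0.59 - 1/8.0| => P_syn = 0.637

0.637 years


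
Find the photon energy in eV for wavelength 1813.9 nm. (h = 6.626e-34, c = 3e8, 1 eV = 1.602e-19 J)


E = hc/lambda = 6.626e-34 * 3e8 / 1.814e-06 = 1.096e-19 J = 0.6841 eV

0.6841 eV


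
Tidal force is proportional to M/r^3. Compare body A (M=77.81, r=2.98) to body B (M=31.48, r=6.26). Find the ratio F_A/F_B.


Ratio = (M1/r1^3) / (M2/r2^3) = (77.81/2.98^3) / (31.48/6.26^3) = 22.9126

22.9126


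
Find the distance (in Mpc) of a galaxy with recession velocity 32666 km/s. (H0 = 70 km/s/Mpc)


d = v / H0 = 32666 / 70 = 466.6571

466.6571 Mpc


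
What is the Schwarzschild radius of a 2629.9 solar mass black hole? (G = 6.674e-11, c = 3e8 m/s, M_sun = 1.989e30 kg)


M = 2629.9 * 1.989e30 kg = 5.2308711e+33 kg. rs = 2GM/c^2 = 2 * 6.674e-11 * 5.2308711e+33 / (3e8)^2 = 7.758e+06

7.758e+06 m


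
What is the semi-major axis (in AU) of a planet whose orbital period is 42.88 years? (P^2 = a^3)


a = P^(2/3) = 42.88^(2/3) = 12.251

12.251 AU


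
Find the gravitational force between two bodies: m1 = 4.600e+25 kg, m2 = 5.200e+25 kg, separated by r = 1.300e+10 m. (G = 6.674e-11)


F = G*m1*m2/r^2 = 6.674e-11 * 4.600e+25 * 5.200e+25 / (1.300e+10)^2 = 6.674e-11 * 2.392e+51 / 1.690e+20 = 9.446e+20

9.446e+20 N


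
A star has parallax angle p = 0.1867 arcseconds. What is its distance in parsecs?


d = 1/p = 1/0.1867 = 5.3562

5.3562 pc


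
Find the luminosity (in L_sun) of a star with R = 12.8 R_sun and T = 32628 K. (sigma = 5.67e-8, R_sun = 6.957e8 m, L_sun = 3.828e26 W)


R = 12.8 * 6.957e8 m = 8.90496e+09 m. L = 4*pi*R^2*sigma*T^4 = 4*pi*(8.90496e+09)^2 * 5.67e-8 * 32628^4 = 6.40351872e+31 W. L/L_sun = 6.40351872e+31 / 3.828e26 = 167281.0533

167281.0533 L_sun


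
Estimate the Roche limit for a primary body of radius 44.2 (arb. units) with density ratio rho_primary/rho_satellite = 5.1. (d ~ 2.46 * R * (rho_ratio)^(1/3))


d_Roche = 2.46 * 44.2 * 5.1^(1/3) = 187.1605

187.1605


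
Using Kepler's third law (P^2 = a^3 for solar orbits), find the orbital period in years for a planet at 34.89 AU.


P = a^(3/2) = 34.89^1.5 = 206.0874

206.0874 years


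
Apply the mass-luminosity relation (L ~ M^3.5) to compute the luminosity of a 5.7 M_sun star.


L/L_sun = (M/M_sun)^3.5 = 5.7^3.5 = 442.1422

442.1422 L_sun


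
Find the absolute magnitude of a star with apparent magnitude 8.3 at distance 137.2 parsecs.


M = m - 5*log10(d) + 5 = 8.3 - 5*log10(137.2) + 5 = 2.6132

2.6132


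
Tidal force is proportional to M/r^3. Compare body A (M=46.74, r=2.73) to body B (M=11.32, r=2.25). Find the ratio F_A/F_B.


Ratio = (M1/r1^3) / (M2/r2^3) = (46.74/2.73^3) / (11.32/2.25^3) = 2.3115

2.3115


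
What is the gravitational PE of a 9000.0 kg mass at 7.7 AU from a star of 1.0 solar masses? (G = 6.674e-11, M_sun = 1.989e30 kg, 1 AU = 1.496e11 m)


M = 1.0 * 1.989e30 kg = 1.989e+30 kg; r = 7.7 AU * 1.496e11 m/AU = 1.15192e+12 m. U = -GM*m/r = -(6.674e-11 * 1.989e+30 * 9000.0) / 1.15192e+12 = -1.037e+12

-1.037e+12 J


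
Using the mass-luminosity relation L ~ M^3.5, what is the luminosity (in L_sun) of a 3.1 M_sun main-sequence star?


L/L_sun = (M/M_sun)^3.5 = 3.1^3.5 = 52.4525

52.4525 L_sun


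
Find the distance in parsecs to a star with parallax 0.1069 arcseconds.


d = 1/p = 1/0.1069 = 9.3545

9.3545 pc


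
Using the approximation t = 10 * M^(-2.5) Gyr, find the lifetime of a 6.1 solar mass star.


t = 10 * M^(-2.5) = 10 * 6.1^(-2.5) = 0.1088

0.1088 Gyr


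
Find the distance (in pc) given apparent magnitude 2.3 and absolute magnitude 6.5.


d = 10^((m - M + 5)/5) = 10^((2.3 - 6.5 + 5)/5) = 1.4454

1.4454 pc


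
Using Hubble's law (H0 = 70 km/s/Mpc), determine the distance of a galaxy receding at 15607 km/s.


d = v / H0 = 15607 / 70 = 222.9571

222.9571 Mpc
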